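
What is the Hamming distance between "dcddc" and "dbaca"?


Comparing "dcddc" and "dbaca" position by position:
  Position 0: 'd' vs 'd' => same
  Position 1: 'c' vs 'b' => differ
  Position 2: 'd' vs 'a' => differ
  Position 3: 'd' vs 'c' => differ
  Position 4: 'c' vs 'a' => differ
Total differences (Hamming distance): 4

4


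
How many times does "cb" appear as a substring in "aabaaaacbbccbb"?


Searching for "cb" in "aabaaaacbbccbb"
Scanning each position:
  Position 0: "aa" => no
  Position 1: "ab" => no
  Position 2: "ba" => no
  Position 3: "aa" => no
  Position 4: "aa" => no
  Position 5: "aa" => no
  Position 6: "ac" => no
  Position 7: "cb" => MATCH
  Position 8: "bb" => no
  Position 9: "bc" => no
  Position 10: "cc" => no
  Position 11: "cb" => MATCH
  Position 12: "bb" => no
Total occurrences: 2

2


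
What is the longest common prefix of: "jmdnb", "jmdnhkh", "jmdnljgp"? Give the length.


Words: jmdnb, jmdnhkh, jmdnljgp
  Position 0: all 'j' => match
  Position 1: all 'm' => match
  Position 2: all 'd' => match
  Position 3: all 'n' => match
  Position 4: ('b', 'h', 'l') => mismatch, stop
LCP = "jmdn" (length 4)

4


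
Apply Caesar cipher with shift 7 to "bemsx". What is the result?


Caesar cipher: shift "bemsx" by 7
  'b' (pos 1) + 7 = pos 8 = 'i'
  'e' (pos 4) + 7 = pos 11 = 'l'
  'm' (pos 12) + 7 = pos 19 = 't'
  's' (pos 18) + 7 = pos 25 = 'z'
  'x' (pos 23) + 7 = pos 4 = 'e'
Result: iltze

iltze


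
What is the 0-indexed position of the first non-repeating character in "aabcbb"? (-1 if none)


Input: aabcbb
Character frequencies:
  'a': 2
  'b': 3
  'c': 1
Scanning left to right for freq == 1:
  Position 0 ('a'): freq=2, skip
  Position 1 ('a'): freq=2, skip
  Position 2 ('b'): freq=3, skip
  Position 3 ('c'): unique! => answer = 3

3


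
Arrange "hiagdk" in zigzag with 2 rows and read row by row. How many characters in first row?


Zigzag "hiagdk" into 2 rows:
Placing characters:
  'h' => row 0
  'i' => row 1
  'a' => row 0
  'g' => row 1
  'd' => row 0
  'k' => row 1
Rows:
  Row 0: "had"
  Row 1: "igk"
First row length: 3

3


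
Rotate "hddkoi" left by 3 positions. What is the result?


Input: "hddkoi", rotate left by 3
First 3 characters: "hdd"
Remaining characters: "koi"
Concatenate remaining + first: "koi" + "hdd" = "koihdd"

koihdd


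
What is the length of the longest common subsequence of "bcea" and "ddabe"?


LCS of "bcea" and "ddabe"
DP table:
           d    d    a    b    e
      0    0    0    0    0    0
  b   0    0    0    0    1    1
  c   0    0    0    0    1    1
  e   0    0    0    0    1    2
  a   0    0    0    1    1    2
LCS length = dp[4][5] = 2

2


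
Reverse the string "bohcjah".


Input: bohcjah
Reading characters right to left:
  Position 6: 'h'
  Position 5: 'a'
  Position 4: 'j'
  Position 3: 'c'
  Position 2: 'h'
  Position 1: 'o'
  Position 0: 'b'
Reversed: hajchob

hajchob


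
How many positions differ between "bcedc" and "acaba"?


Comparing "bcedc" and "acaba" position by position:
  Position 0: 'b' vs 'a' => DIFFER
  Position 1: 'c' vs 'c' => same
  Position 2: 'e' vs 'a' => DIFFER
  Position 3: 'd' vs 'b' => DIFFER
  Position 4: 'c' vs 'a' => DIFFER
Positions that differ: 4

4


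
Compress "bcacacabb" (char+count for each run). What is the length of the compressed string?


Input: bcacacabb
Runs:
  'b' x 1 => "b1"
  'c' x 1 => "c1"
  'a' x 1 => "a1"
  'c' x 1 => "c1"
  'a' x 1 => "a1"
  'c' x 1 => "c1"
  'a' x 1 => "a1"
  'b' x 2 => "b2"
Compressed: "b1c1a1c1a1c1a1b2"
Compressed length: 16

16


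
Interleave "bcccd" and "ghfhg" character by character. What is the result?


Interleaving "bcccd" and "ghfhg":
  Position 0: 'b' from first, 'g' from second => "bg"
  Position 1: 'c' from first, 'h' from second => "ch"
  Position 2: 'c' from first, 'f' from second => "cf"
  Position 3: 'c' from first, 'h' from second => "ch"
  Position 4: 'd' from first, 'g' from second => "dg"
Result: bgchcfchdg

bgchcfchdg


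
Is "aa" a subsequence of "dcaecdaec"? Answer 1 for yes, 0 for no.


Check if "aa" is a subsequence of "dcaecdaec"
Greedy scan:
  Position 0 ('d'): no match needed
  Position 1 ('c'): no match needed
  Position 2 ('a'): matches sub[0] = 'a'
  Position 3 ('e'): no match needed
  Position 4 ('c'): no match needed
  Position 5 ('d'): no match needed
  Position 6 ('a'): matches sub[1] = 'a'
  Position 7 ('e'): no match needed
  Position 8 ('c'): no match needed
All 2 characters matched => is a subsequence

1


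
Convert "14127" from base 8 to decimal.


Input: "14127" in base 8
Positional expansion:
  Digit '1' (value 1) x 8^4 = 4096
  Digit '4' (value 4) x 8^3 = 2048
  Digit '1' (value 1) x 8^2 = 64
  Digit '2' (value 2) x 8^1 = 16
  Digit '7' (value 7) x 8^0 = 7
Sum = 6231

6231


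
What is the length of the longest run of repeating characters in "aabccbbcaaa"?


Input: "aabccbbcaaa"
Scanning for longest run:
  Position 1 ('a'): continues run of 'a', length=2
  Position 2 ('b'): new char, reset run to 1
  Position 3 ('c'): new char, reset run to 1
  Position 4 ('c'): continues run of 'c', length=2
  Position 5 ('b'): new char, reset run to 1
  Position 6 ('b'): continues run of 'b', length=2
  Position 7 ('c'): new char, reset run to 1
  Position 8 ('a'): new char, reset run to 1
  Position 9 ('a'): continues run of 'a', length=2
  Position 10 ('a'): continues run of 'a', length=3
Longest run: 'a' with length 3

3


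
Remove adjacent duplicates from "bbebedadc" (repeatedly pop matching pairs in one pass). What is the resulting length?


Input: bbebedadc
Stack-based adjacent duplicate removal:
  Read 'b': push. Stack: b
  Read 'b': matches stack top 'b' => pop. Stack: (empty)
  Read 'e': push. Stack: e
  Read 'b': push. Stack: eb
  Read 'e': push. Stack: ebe
  Read 'd': push. Stack: ebed
  Read 'a': push. Stack: ebeda
  Read 'd': push. Stack: ebedad
  Read 'c': push. Stack: ebedadc
Final stack: "ebedadc" (length 7)

7


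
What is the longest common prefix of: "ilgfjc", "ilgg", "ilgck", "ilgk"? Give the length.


Words: ilgfjc, ilgg, ilgck, ilgk
  Position 0: all 'i' => match
  Position 1: all 'l' => match
  Position 2: all 'g' => match
  Position 3: ('f', 'g', 'c', 'k') => mismatch, stop
LCP = "ilg" (length 3)

3


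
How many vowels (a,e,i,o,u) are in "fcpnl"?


Input: fcpnl
Checking each character:
  'f' at position 0: consonant
  'c' at position 1: consonant
  'p' at position 2: consonant
  'n' at position 3: consonant
  'l' at position 4: consonant
Total vowels: 0

0


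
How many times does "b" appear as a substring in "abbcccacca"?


Searching for "b" in "abbcccacca"
Scanning each position:
  Position 0: "a" => no
  Position 1: "b" => MATCH
  Position 2: "b" => MATCH
  Position 3: "c" => no
  Position 4: "c" => no
  Position 5: "c" => no
  Position 6: "a" => no
  Position 7: "c" => no
  Position 8: "c" => no
  Position 9: "a" => no
Total occurrences: 2

2


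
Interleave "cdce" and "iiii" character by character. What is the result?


Interleaving "cdce" and "iiii":
  Position 0: 'c' from first, 'i' from second => "ci"
  Position 1: 'd' from first, 'i' from second => "di"
  Position 2: 'c' from first, 'i' from second => "ci"
  Position 3: 'e' from first, 'i' from second => "ei"
Result: cidiciei

cidiciei


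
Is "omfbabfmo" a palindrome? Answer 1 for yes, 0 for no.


Input: omfbabfmo
Reversed: omfbabfmo
  Compare pos 0 ('o') with pos 8 ('o'): match
  Compare pos 1 ('m') with pos 7 ('m'): match
  Compare pos 2 ('f') with pos 6 ('f'): match
  Compare pos 3 ('b') with pos 5 ('b'): match
Result: palindrome

1


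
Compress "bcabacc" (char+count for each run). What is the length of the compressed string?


Input: bcabacc
Runs:
  'b' x 1 => "b1"
  'c' x 1 => "c1"
  'a' x 1 => "a1"
  'b' x 1 => "b1"
  'a' x 1 => "a1"
  'c' x 2 => "c2"
Compressed: "b1c1a1b1a1c2"
Compressed length: 12

12


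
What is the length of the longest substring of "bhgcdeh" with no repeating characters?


Input: "bhgcdeh"
Sliding window (track last position of each char):
  Position 0 ('b'): window [0,0] length 1 -- new best
  Position 1 ('h'): window [0,1] length 2 -- new best
  Position 2 ('g'): window [0,2] length 3 -- new best
  Position 3 ('c'): window [0,3] length 4 -- new best
  Position 4 ('d'): window [0,4] length 5 -- new best
  Position 5 ('e'): window [0,5] length 6 -- new best
  Position 6 ('h'): repeat (last at 1), move window start to 2
  Position 6 ('h'): window [2,6] length 5
Longest substring with no repeats: "bhgcde" with length 6

6


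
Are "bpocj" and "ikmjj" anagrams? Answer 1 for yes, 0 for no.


Strings: "bpocj", "ikmjj"
Sorted first:  bcjop
Sorted second: ijjkm
Differ at position 0: 'b' vs 'i' => not anagrams

0


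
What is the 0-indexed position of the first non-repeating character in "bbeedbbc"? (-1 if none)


Input: bbeedbbc
Character frequencies:
  'b': 4
  'c': 1
  'd': 1
  'e': 2
Scanning left to right for freq == 1:
  Position 0 ('b'): freq=4, skip
  Position 1 ('b'): freq=4, skip
  Position 2 ('e'): freq=2, skip
  Position 3 ('e'): freq=2, skip
  Position 4 ('d'): unique! => answer = 4

4


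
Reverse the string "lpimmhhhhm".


Input: lpimmhhhhm
Reading characters right to left:
  Position 9: 'm'
  Position 8: 'h'
  Position 7: 'h'
  Position 6: 'h'
  Position 5: 'h'
  Position 4: 'm'
  Position 3: 'm'
  Position 2: 'i'
  Position 1: 'p'
  Position 0: 'l'
Reversed: mhhhhmmipl

mhhhhmmipl


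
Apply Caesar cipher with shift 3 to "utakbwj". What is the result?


Caesar cipher: shift "utakbwj" by 3
  'u' (pos 20) + 3 = pos 23 = 'x'
  't' (pos 19) + 3 = pos 22 = 'w'
  'a' (pos 0) + 3 = pos 3 = 'd'
  'k' (pos 10) + 3 = pos 13 = 'n'
  'b' (pos 1) + 3 = pos 4 = 'e'
  'w' (pos 22) + 3 = pos 25 = 'z'
  'j' (pos 9) + 3 = pos 12 = 'm'
Result: xwdnezm

xwdnezm


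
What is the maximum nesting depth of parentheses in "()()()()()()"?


Input: "()()()()()()"
Tracking depth:
  Position 0 '(': depth becomes 1
  Position 1 ')': depth becomes 0
  Position 2 '(': depth becomes 1
  Position 3 ')': depth becomes 0
  Position 4 '(': depth becomes 1
  Position 5 ')': depth becomes 0
  Position 6 '(': depth becomes 1
  Position 7 ')': depth becomes 0
  Position 8 '(': depth becomes 1
  Position 9 ')': depth becomes 0
  Position 10 '(': depth becomes 1
  Position 11 ')': depth becomes 0
Maximum depth reached: 1

1


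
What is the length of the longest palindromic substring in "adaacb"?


Input: "adaacb"
Checking substrings for palindromes:
  [0:3] "ada" (len 3) => palindrome
  [2:4] "aa" (len 2) => palindrome
Longest palindromic substring: "ada" with length 3

3


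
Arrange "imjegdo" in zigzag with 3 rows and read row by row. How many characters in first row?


Zigzag "imjegdo" into 3 rows:
Placing characters:
  'i' => row 0
  'm' => row 1
  'j' => row 2
  'e' => row 1
  'g' => row 0
  'd' => row 1
  'o' => row 2
Rows:
  Row 0: "ig"
  Row 1: "med"
  Row 2: "jo"
First row length: 2

2


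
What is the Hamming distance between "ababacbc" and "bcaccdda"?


Comparing "ababacbc" and "bcaccdda" position by position:
  Position 0: 'a' vs 'b' => differ
  Position 1: 'b' vs 'c' => differ
  Position 2: 'a' vs 'a' => same
  Position 3: 'b' vs 'c' => differ
  Position 4: 'a' vs 'c' => differ
  Position 5: 'c' vs 'd' => differ
  Position 6: 'b' vs 'd' => differ
  Position 7: 'c' vs 'a' => differ
Total differences (Hamming distance): 7

7


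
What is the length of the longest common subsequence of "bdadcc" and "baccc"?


LCS of "bdadcc" and "baccc"
DP table:
           b    a    c    c    c
      0    0    0    0    0    0
  b   0    1    1    1    1    1
  d   0    1    1    1    1    1
  a   0    1    2    2    2    2
  d   0    1    2    2    2    2
  c   0    1    2    3    3    3
  c   0    1    2    3    4    4
LCS length = dp[6][5] = 4

4


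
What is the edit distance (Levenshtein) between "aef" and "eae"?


Computing edit distance: "aef" -> "eae"
DP table:
           e    a    e
      0    1    2    3
  a   1    1    1    2
  e   2    1    2    1
  f   3    2    2    2
Edit distance = dp[3][3] = 2

2


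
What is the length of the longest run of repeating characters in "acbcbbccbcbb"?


Input: "acbcbbccbcbb"
Scanning for longest run:
  Position 1 ('c'): new char, reset run to 1
  Position 2 ('b'): new char, reset run to 1
  Position 3 ('c'): new char, reset run to 1
  Position 4 ('b'): new char, reset run to 1
  Position 5 ('b'): continues run of 'b', length=2
  Position 6 ('c'): new char, reset run to 1
  Position 7 ('c'): continues run of 'c', length=2
  Position 8 ('b'): new char, reset run to 1
  Position 9 ('c'): new char, reset run to 1
  Position 10 ('b'): new char, reset run to 1
  Position 11 ('b'): continues run of 'b', length=2
Longest run: 'b' with length 2

2


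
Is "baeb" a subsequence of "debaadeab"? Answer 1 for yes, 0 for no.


Check if "baeb" is a subsequence of "debaadeab"
Greedy scan:
  Position 0 ('d'): no match needed
  Position 1 ('e'): no match needed
  Position 2 ('b'): matches sub[0] = 'b'
  Position 3 ('a'): matches sub[1] = 'a'
  Position 4 ('a'): no match needed
  Position 5 ('d'): no match needed
  Position 6 ('e'): matches sub[2] = 'e'
  Position 7 ('a'): no match needed
  Position 8 ('b'): matches sub[3] = 'b'
All 4 characters matched => is a subsequence

1


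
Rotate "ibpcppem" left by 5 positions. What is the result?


Input: "ibpcppem", rotate left by 5
First 5 characters: "ibpcp"
Remaining characters: "pem"
Concatenate remaining + first: "pem" + "ibpcp" = "pemibpcp"

pemibpcp


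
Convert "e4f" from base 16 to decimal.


Input: "e4f" in base 16
Positional expansion:
  Digit 'e' (value 14) x 16^2 = 3584
  Digit '4' (value 4) x 16^1 = 64
  Digit 'f' (value 15) x 16^0 = 15
Sum = 3663

3663


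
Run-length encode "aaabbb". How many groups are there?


Input: aaabbb
Scanning for consecutive runs:
  Group 1: 'a' x 3 (positions 0-2)
  Group 2: 'b' x 3 (positions 3-5)
Total groups: 2

2


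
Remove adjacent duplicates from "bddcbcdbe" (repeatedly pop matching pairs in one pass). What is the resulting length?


Input: bddcbcdbe
Stack-based adjacent duplicate removal:
  Read 'b': push. Stack: b
  Read 'd': push. Stack: bd
  Read 'd': matches stack top 'd' => pop. Stack: b
  Read 'c': push. Stack: bc
  Read 'b': push. Stack: bcb
  Read 'c': push. Stack: bcbc
  Read 'd': push. Stack: bcbcd
  Read 'b': push. Stack: bcbcdb
  Read 'e': push. Stack: bcbcdbe
Final stack: "bcbcdbe" (length 7)

7


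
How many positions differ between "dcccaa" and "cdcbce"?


Comparing "dcccaa" and "cdcbce" position by position:
  Position 0: 'd' vs 'c' => DIFFER
  Position 1: 'c' vs 'd' => DIFFER
  Position 2: 'c' vs 'c' => same
  Position 3: 'c' vs 'b' => DIFFER
  Position 4: 'a' vs 'c' => DIFFER
  Position 5: 'a' vs 'e' => DIFFER
Positions that differ: 5

5


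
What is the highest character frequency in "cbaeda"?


Input: cbaeda
Character counts:
  'a': 2
  'b': 1
  'c': 1
  'd': 1
  'e': 1
Maximum frequency: 2

2


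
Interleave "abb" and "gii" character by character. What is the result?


Interleaving "abb" and "gii":
  Position 0: 'a' from first, 'g' from second => "ag"
  Position 1: 'b' from first, 'i' from second => "bi"
  Position 2: 'b' from first, 'i' from second => "bi"
Result: agbibi

agbibi


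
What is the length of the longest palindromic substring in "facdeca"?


Input: "facdeca"
Checking substrings for palindromes:
  No multi-char palindromic substrings found
Longest palindromic substring: "f" with length 1

1


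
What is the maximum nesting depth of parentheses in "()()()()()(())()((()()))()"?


Input: "()()()()()(())()((()()))()"
Tracking depth:
  Position 0 '(': depth becomes 1
  Position 1 ')': depth becomes 0
  Position 2 '(': depth becomes 1
  Position 3 ')': depth becomes 0
  Position 4 '(': depth becomes 1
  Position 5 ')': depth becomes 0
  Position 6 '(': depth becomes 1
  Position 7 ')': depth becomes 0
  Position 8 '(': depth becomes 1
  Position 9 ')': depth becomes 0
  Position 10 '(': depth becomes 1
  Position 11 '(': depth becomes 2
  Position 12 ')': depth becomes 1
  Position 13 ')': depth becomes 0
  Position 14 '(': depth becomes 1
  Position 15 ')': depth becomes 0
  Position 16 '(': depth becomes 1
  Position 17 '(': depth becomes 2
  Position 18 '(': depth becomes 3
  Position 19 ')': depth becomes 2
  Position 20 '(': depth becomes 3
  Position 21 ')': depth becomes 2
  Position 22 ')': depth becomes 1
  Position 23 ')': depth becomes 0
  Position 24 '(': depth becomes 1
  Position 25 ')': depth becomes 0
Maximum depth reached: 3

3


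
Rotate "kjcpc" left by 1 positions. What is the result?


Input: "kjcpc", rotate left by 1
First 1 characters: "k"
Remaining characters: "jcpc"
Concatenate remaining + first: "jcpc" + "k" = "jcpck"

jcpck


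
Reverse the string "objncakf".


Input: objncakf
Reading characters right to left:
  Position 7: 'f'
  Position 6: 'k'
  Position 5: 'a'
  Position 4: 'c'
  Position 3: 'n'
  Position 2: 'j'
  Position 1: 'b'
  Position 0: 'o'
Reversed: fkacnjbo

fkacnjbo


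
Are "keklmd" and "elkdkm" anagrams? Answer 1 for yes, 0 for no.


Strings: "keklmd", "elkdkm"
Sorted first:  dekklm
Sorted second: dekklm
Sorted forms match => anagrams

1


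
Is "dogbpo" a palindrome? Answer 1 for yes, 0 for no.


Input: dogbpo
Reversed: opbgod
  Compare pos 0 ('d') with pos 5 ('o'): MISMATCH
  Compare pos 1 ('o') with pos 4 ('p'): MISMATCH
  Compare pos 2 ('g') with pos 3 ('b'): MISMATCH
Result: not a palindrome

0


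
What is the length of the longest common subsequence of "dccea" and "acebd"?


LCS of "dccea" and "acebd"
DP table:
           a    c    e    b    d
      0    0    0    0    0    0
  d   0    0    0    0    0    1
  c   0    0    1    1    1    1
  c   0    0    1    1    1    1
  e   0    0    1    2    2    2
  a   0    1    1    2    2    2
LCS length = dp[5][5] = 2

2


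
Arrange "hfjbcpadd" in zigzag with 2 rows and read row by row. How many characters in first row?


Zigzag "hfjbcpadd" into 2 rows:
Placing characters:
  'h' => row 0
  'f' => row 1
  'j' => row 0
  'b' => row 1
  'c' => row 0
  'p' => row 1
  'a' => row 0
  'd' => row 1
  'd' => row 0
Rows:
  Row 0: "hjcad"
  Row 1: "fbpd"
First row length: 5

5


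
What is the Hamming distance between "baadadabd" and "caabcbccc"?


Comparing "baadadabd" and "caabcbccc" position by position:
  Position 0: 'b' vs 'c' => differ
  Position 1: 'a' vs 'a' => same
  Position 2: 'a' vs 'a' => same
  Position 3: 'd' vs 'b' => differ
  Position 4: 'a' vs 'c' => differ
  Position 5: 'd' vs 'b' => differ
  Position 6: 'a' vs 'c' => differ
  Position 7: 'b' vs 'c' => differ
  Position 8: 'd' vs 'c' => differ
Total differences (Hamming distance): 7

7


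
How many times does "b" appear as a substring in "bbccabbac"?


Searching for "b" in "bbccabbac"
Scanning each position:
  Position 0: "b" => MATCH
  Position 1: "b" => MATCH
  Position 2: "c" => no
  Position 3: "c" => no
  Position 4: "a" => no
  Position 5: "b" => MATCH
  Position 6: "b" => MATCH
  Position 7: "a" => no
  Position 8: "c" => no
Total occurrences: 4

4


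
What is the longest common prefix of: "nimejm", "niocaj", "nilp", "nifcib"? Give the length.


Words: nimejm, niocaj, nilp, nifcib
  Position 0: all 'n' => match
  Position 1: all 'i' => match
  Position 2: ('m', 'o', 'l', 'f') => mismatch, stop
LCP = "ni" (length 2)

2


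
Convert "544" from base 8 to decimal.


Input: "544" in base 8
Positional expansion:
  Digit '5' (value 5) x 8^2 = 320
  Digit '4' (value 4) x 8^1 = 32
  Digit '4' (value 4) x 8^0 = 4
Sum = 356

356


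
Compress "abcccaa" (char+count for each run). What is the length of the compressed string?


Input: abcccaa
Runs:
  'a' x 1 => "a1"
  'b' x 1 => "b1"
  'c' x 3 => "c3"
  'a' x 2 => "a2"
Compressed: "a1b1c3a2"
Compressed length: 8

8


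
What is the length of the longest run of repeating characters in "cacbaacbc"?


Input: "cacbaacbc"
Scanning for longest run:
  Position 1 ('a'): new char, reset run to 1
  Position 2 ('c'): new char, reset run to 1
  Position 3 ('b'): new char, reset run to 1
  Position 4 ('a'): new char, reset run to 1
  Position 5 ('a'): continues run of 'a', length=2
  Position 6 ('c'): new char, reset run to 1
  Position 7 ('b'): new char, reset run to 1
  Position 8 ('c'): new char, reset run to 1
Longest run: 'a' with length 2

2


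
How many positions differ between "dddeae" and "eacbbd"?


Comparing "dddeae" and "eacbbd" position by position:
  Position 0: 'd' vs 'e' => DIFFER
  Position 1: 'd' vs 'a' => DIFFER
  Position 2: 'd' vs 'c' => DIFFER
  Position 3: 'e' vs 'b' => DIFFER
  Position 4: 'a' vs 'b' => DIFFER
  Position 5: 'e' vs 'd' => DIFFER
Positions that differ: 6

6


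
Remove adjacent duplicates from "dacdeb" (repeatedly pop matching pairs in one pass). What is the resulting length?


Input: dacdeb
Stack-based adjacent duplicate removal:
  Read 'd': push. Stack: d
  Read 'a': push. Stack: da
  Read 'c': push. Stack: dac
  Read 'd': push. Stack: dacd
  Read 'e': push. Stack: dacde
  Read 'b': push. Stack: dacdeb
Final stack: "dacdeb" (length 6)

6


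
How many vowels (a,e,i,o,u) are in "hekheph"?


Input: hekheph
Checking each character:
  'h' at position 0: consonant
  'e' at position 1: vowel (running total: 1)
  'k' at position 2: consonant
  'h' at position 3: consonant
  'e' at position 4: vowel (running total: 2)
  'p' at position 5: consonant
  'h' at position 6: consonant
Total vowels: 2

2


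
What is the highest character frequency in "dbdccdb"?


Input: dbdccdb
Character counts:
  'b': 2
  'c': 2
  'd': 3
Maximum frequency: 3

3


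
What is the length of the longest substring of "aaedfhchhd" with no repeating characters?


Input: "aaedfhchhd"
Sliding window (track last position of each char):
  Position 0 ('a'): window [0,0] length 1 -- new best
  Position 1 ('a'): repeat (last at 0), move window start to 1
  Position 1 ('a'): window [1,1] length 1
  Position 2 ('e'): window [1,2] length 2 -- new best
  Position 3 ('d'): window [1,3] length 3 -- new best
  Position 4 ('f'): window [1,4] length 4 -- new best
  Position 5 ('h'): window [1,5] length 5 -- new best
  Position 6 ('c'): window [1,6] length 6 -- new best
  Position 7 ('h'): repeat (last at 5), move window start to 6
  Position 7 ('h'): window [6,7] length 2
  Position 8 ('h'): repeat (last at 7), move window start to 8
  Position 8 ('h'): window [8,8] length 1
  Position 9 ('d'): window [8,9] length 2
Longest substring with no repeats: "aedfhc" with length 6

6


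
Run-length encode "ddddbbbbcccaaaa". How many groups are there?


Input: ddddbbbbcccaaaa
Scanning for consecutive runs:
  Group 1: 'd' x 4 (positions 0-3)
  Group 2: 'b' x 4 (positions 4-7)
  Group 3: 'c' x 3 (positions 8-10)
  Group 4: 'a' x 4 (positions 11-14)
Total groups: 4

4


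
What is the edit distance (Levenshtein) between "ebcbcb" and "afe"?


Computing edit distance: "ebcbcb" -> "afe"
DP table:
           a    f    e
      0    1    2    3
  e   1    1    2    2
  b   2    2    2    3
  c   3    3    3    3
  b   4    4    4    4
  c   5    5    5    5
  b   6    6    6    6
Edit distance = dp[6][3] = 6

6


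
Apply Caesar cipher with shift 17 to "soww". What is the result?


Caesar cipher: shift "soww" by 17
  's' (pos 18) + 17 = pos 9 = 'j'
  'o' (pos 14) + 17 = pos 5 = 'f'
  'w' (pos 22) + 17 = pos 13 = 'n'
  'w' (pos 22) + 17 = pos 13 = 'n'
Result: jfnn

jfnn


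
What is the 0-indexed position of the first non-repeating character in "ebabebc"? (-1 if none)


Input: ebabebc
Character frequencies:
  'a': 1
  'b': 3
  'c': 1
  'e': 2
Scanning left to right for freq == 1:
  Position 0 ('e'): freq=2, skip
  Position 1 ('b'): freq=3, skip
  Position 2 ('a'): unique! => answer = 2

2


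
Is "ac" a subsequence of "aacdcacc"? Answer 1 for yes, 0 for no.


Check if "ac" is a subsequence of "aacdcacc"
Greedy scan:
  Position 0 ('a'): matches sub[0] = 'a'
  Position 1 ('a'): no match needed
  Position 2 ('c'): matches sub[1] = 'c'
  Position 3 ('d'): no match needed
  Position 4 ('c'): no match needed
  Position 5 ('a'): no match needed
  Position 6 ('c'): no match needed
  Position 7 ('c'): no match needed
All 2 characters matched => is a subsequence

1


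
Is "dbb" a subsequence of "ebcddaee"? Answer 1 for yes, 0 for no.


Check if "dbb" is a subsequence of "ebcddaee"
Greedy scan:
  Position 0 ('e'): no match needed
  Position 1 ('b'): no match needed
  Position 2 ('c'): no match needed
  Position 3 ('d'): matches sub[0] = 'd'
  Position 4 ('d'): no match needed
  Position 5 ('a'): no match needed
  Position 6 ('e'): no match needed
  Position 7 ('e'): no match needed
Only matched 1/3 characters => not a subsequence

0


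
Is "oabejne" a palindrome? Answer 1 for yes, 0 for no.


Input: oabejne
Reversed: enjebao
  Compare pos 0 ('o') with pos 6 ('e'): MISMATCH
  Compare pos 1 ('a') with pos 5 ('n'): MISMATCH
  Compare pos 2 ('b') with pos 4 ('j'): MISMATCH
Result: not a palindrome

0


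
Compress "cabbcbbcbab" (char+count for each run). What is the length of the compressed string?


Input: cabbcbbcbab
Runs:
  'c' x 1 => "c1"
  'a' x 1 => "a1"
  'b' x 2 => "b2"
  'c' x 1 => "c1"
  'b' x 2 => "b2"
  'c' x 1 => "c1"
  'b' x 1 => "b1"
  'a' x 1 => "a1"
  'b' x 1 => "b1"
Compressed: "c1a1b2c1b2c1b1a1b1"
Compressed length: 18

18


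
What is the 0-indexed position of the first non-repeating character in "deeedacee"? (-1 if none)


Input: deeedacee
Character frequencies:
  'a': 1
  'c': 1
  'd': 2
  'e': 5
Scanning left to right for freq == 1:
  Position 0 ('d'): freq=2, skip
  Position 1 ('e'): freq=5, skip
  Position 2 ('e'): freq=5, skip
  Position 3 ('e'): freq=5, skip
  Position 4 ('d'): freq=2, skip
  Position 5 ('a'): unique! => answer = 5

5


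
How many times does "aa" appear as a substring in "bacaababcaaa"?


Searching for "aa" in "bacaababcaaa"
Scanning each position:
  Position 0: "ba" => no
  Position 1: "ac" => no
  Position 2: "ca" => no
  Position 3: "aa" => MATCH
  Position 4: "ab" => no
  Position 5: "ba" => no
  Position 6: "ab" => no
  Position 7: "bc" => no
  Position 8: "ca" => no
  Position 9: "aa" => MATCH
  Position 10: "aa" => MATCH
Total occurrences: 3

3


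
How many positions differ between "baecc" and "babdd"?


Comparing "baecc" and "babdd" position by position:
  Position 0: 'b' vs 'b' => same
  Position 1: 'a' vs 'a' => same
  Position 2: 'e' vs 'b' => DIFFER
  Position 3: 'c' vs 'd' => DIFFER
  Position 4: 'c' vs 'd' => DIFFER
Positions that differ: 3

3


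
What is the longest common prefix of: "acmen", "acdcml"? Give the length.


Words: acmen, acdcml
  Position 0: all 'a' => match
  Position 1: all 'c' => match
  Position 2: ('m', 'd') => mismatch, stop
LCP = "ac" (length 2)

2


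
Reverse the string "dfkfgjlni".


Input: dfkfgjlni
Reading characters right to left:
  Position 8: 'i'
  Position 7: 'n'
  Position 6: 'l'
  Position 5: 'j'
  Position 4: 'g'
  Position 3: 'f'
  Position 2: 'k'
  Position 1: 'f'
  Position 0: 'd'
Reversed: inljgfkfd

inljgfkfd


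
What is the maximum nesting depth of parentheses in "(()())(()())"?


Input: "(()())(()())"
Tracking depth:
  Position 0 '(': depth becomes 1
  Position 1 '(': depth becomes 2
  Position 2 ')': depth becomes 1
  Position 3 '(': depth becomes 2
  Position 4 ')': depth becomes 1
  Position 5 ')': depth becomes 0
  Position 6 '(': depth becomes 1
  Position 7 '(': depth becomes 2
  Position 8 ')': depth becomes 1
  Position 9 '(': depth becomes 2
  Position 10 ')': depth becomes 1
  Position 11 ')': depth becomes 0
Maximum depth reached: 2

2


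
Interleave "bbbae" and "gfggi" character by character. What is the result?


Interleaving "bbbae" and "gfggi":
  Position 0: 'b' from first, 'g' from second => "bg"
  Position 1: 'b' from first, 'f' from second => "bf"
  Position 2: 'b' from first, 'g' from second => "bg"
  Position 3: 'a' from first, 'g' from second => "ag"
  Position 4: 'e' from first, 'i' from second => "ei"
Result: bgbfbgagei

bgbfbgagei


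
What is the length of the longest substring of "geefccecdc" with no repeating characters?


Input: "geefccecdc"
Sliding window (track last position of each char):
  Position 0 ('g'): window [0,0] length 1 -- new best
  Position 1 ('e'): window [0,1] length 2 -- new best
  Position 2 ('e'): repeat (last at 1), move window start to 2
  Position 2 ('e'): window [2,2] length 1
  Position 3 ('f'): window [2,3] length 2
  Position 4 ('c'): window [2,4] length 3 -- new best
  Position 5 ('c'): repeat (last at 4), move window start to 5
  Position 5 ('c'): window [5,5] length 1
  Position 6 ('e'): window [5,6] length 2
  Position 7 ('c'): repeat (last at 5), move window start to 6
  Position 7 ('c'): window [6,7] length 2
  Position 8 ('d'): window [6,8] length 3
  Position 9 ('c'): repeat (last at 7), move window start to 8
  Position 9 ('c'): window [8,9] length 2
Longest substring with no repeats: "efc" with length 3

3


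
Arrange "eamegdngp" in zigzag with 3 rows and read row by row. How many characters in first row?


Zigzag "eamegdngp" into 3 rows:
Placing characters:
  'e' => row 0
  'a' => row 1
  'm' => row 2
  'e' => row 1
  'g' => row 0
  'd' => row 1
  'n' => row 2
  'g' => row 1
  'p' => row 0
Rows:
  Row 0: "egp"
  Row 1: "aedg"
  Row 2: "mn"
First row length: 3

3


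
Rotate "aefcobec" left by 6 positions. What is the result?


Input: "aefcobec", rotate left by 6
First 6 characters: "aefcob"
Remaining characters: "ec"
Concatenate remaining + first: "ec" + "aefcob" = "ecaefcob"

ecaefcob


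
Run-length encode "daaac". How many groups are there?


Input: daaac
Scanning for consecutive runs:
  Group 1: 'd' x 1 (positions 0-0)
  Group 2: 'a' x 3 (positions 1-3)
  Group 3: 'c' x 1 (positions 4-4)
Total groups: 3

3


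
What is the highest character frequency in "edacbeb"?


Input: edacbeb
Character counts:
  'a': 1
  'b': 2
  'c': 1
  'd': 1
  'e': 2
Maximum frequency: 2

2


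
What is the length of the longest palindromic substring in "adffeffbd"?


Input: "adffeffbd"
Checking substrings for palindromes:
  [2:7] "ffeff" (len 5) => palindrome
  [3:6] "fef" (len 3) => palindrome
  [2:4] "ff" (len 2) => palindrome
  [5:7] "ff" (len 2) => palindrome
Longest palindromic substring: "ffeff" with length 5

5


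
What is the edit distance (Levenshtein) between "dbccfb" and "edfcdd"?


Computing edit distance: "dbccfb" -> "edfcdd"
DP table:
           e    d    f    c    d    d
      0    1    2    3    4    5    6
  d   1    1    1    2    3    4    5
  b   2    2    2    2    3    4    5
  c   3    3    3    3    2    3    4
  c   4    4    4    4    3    3    4
  f   5    5    5    4    4    4    4
  b   6    6    6    5    5    5    5
Edit distance = dp[6][6] = 5

5


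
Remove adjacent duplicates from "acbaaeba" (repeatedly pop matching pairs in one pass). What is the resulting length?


Input: acbaaeba
Stack-based adjacent duplicate removal:
  Read 'a': push. Stack: a
  Read 'c': push. Stack: ac
  Read 'b': push. Stack: acb
  Read 'a': push. Stack: acba
  Read 'a': matches stack top 'a' => pop. Stack: acb
  Read 'e': push. Stack: acbe
  Read 'b': push. Stack: acbeb
  Read 'a': push. Stack: acbeba
Final stack: "acbeba" (length 6)

6


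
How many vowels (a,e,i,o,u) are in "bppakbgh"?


Input: bppakbgh
Checking each character:
  'b' at position 0: consonant
  'p' at position 1: consonant
  'p' at position 2: consonant
  'a' at position 3: vowel (running total: 1)
  'k' at position 4: consonant
  'b' at position 5: consonant
  'g' at position 6: consonant
  'h' at position 7: consonant
Total vowels: 1

1


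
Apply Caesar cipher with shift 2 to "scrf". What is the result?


Caesar cipher: shift "scrf" by 2
  's' (pos 18) + 2 = pos 20 = 'u'
  'c' (pos 2) + 2 = pos 4 = 'e'
  'r' (pos 17) + 2 = pos 19 = 't'
  'f' (pos 5) + 2 = pos 7 = 'h'
Result: ueth

ueth


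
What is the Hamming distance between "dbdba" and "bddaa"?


Comparing "dbdba" and "bddaa" position by position:
  Position 0: 'd' vs 'b' => differ
  Position 1: 'b' vs 'd' => differ
  Position 2: 'd' vs 'd' => same
  Position 3: 'b' vs 'a' => differ
  Position 4: 'a' vs 'a' => same
Total differences (Hamming distance): 3

3


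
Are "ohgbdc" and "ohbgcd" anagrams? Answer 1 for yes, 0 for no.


Strings: "ohgbdc", "ohbgcd"
Sorted first:  bcdgho
Sorted second: bcdgho
Sorted forms match => anagrams

1


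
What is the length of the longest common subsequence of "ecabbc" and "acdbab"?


LCS of "ecabbc" and "acdbab"
DP table:
           a    c    d    b    a    b
      0    0    0    0    0    0    0
  e   0    0    0    0    0    0    0
  c   0    0    1    1    1    1    1
  a   0    1    1    1    1    2    2
  b   0    1    1    1    2    2    3
  b   0    1    1    1    2    2    3
  c   0    1    2    2    2    2    3
LCS length = dp[6][6] = 3

3


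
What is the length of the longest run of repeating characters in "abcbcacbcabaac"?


Input: "abcbcacbcabaac"
Scanning for longest run:
  Position 1 ('b'): new char, reset run to 1
  Position 2 ('c'): new char, reset run to 1
  Position 3 ('b'): new char, reset run to 1
  Position 4 ('c'): new char, reset run to 1
  Position 5 ('a'): new char, reset run to 1
  Position 6 ('c'): new char, reset run to 1
  Position 7 ('b'): new char, reset run to 1
  Position 8 ('c'): new char, reset run to 1
  Position 9 ('a'): new char, reset run to 1
  Position 10 ('b'): new char, reset run to 1
  Position 11 ('a'): new char, reset run to 1
  Position 12 ('a'): continues run of 'a', length=2
  Position 13 ('c'): new char, reset run to 1
Longest run: 'a' with length 2

2


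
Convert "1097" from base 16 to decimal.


Input: "1097" in base 16
Positional expansion:
  Digit '1' (value 1) x 16^3 = 4096
  Digit '0' (value 0) x 16^2 = 0
  Digit '9' (value 9) x 16^1 = 144
  Digit '7' (value 7) x 16^0 = 7
Sum = 4247

4247


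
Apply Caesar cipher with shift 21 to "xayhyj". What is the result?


Caesar cipher: shift "xayhyj" by 21
  'x' (pos 23) + 21 = pos 18 = 's'
  'a' (pos 0) + 21 = pos 21 = 'v'
  'y' (pos 24) + 21 = pos 19 = 't'
  'h' (pos 7) + 21 = pos 2 = 'c'
  'y' (pos 24) + 21 = pos 19 = 't'
  'j' (pos 9) + 21 = pos 4 = 'e'
Result: svtcte

svtcte


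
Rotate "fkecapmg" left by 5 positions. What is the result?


Input: "fkecapmg", rotate left by 5
First 5 characters: "fkeca"
Remaining characters: "pmg"
Concatenate remaining + first: "pmg" + "fkeca" = "pmgfkeca"

pmgfkeca


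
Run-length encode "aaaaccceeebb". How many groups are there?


Input: aaaaccceeebb
Scanning for consecutive runs:
  Group 1: 'a' x 4 (positions 0-3)
  Group 2: 'c' x 3 (positions 4-6)
  Group 3: 'e' x 3 (positions 7-9)
  Group 4: 'b' x 2 (positions 10-11)
Total groups: 4

4


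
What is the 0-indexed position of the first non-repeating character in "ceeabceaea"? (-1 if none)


Input: ceeabceaea
Character frequencies:
  'a': 3
  'b': 1
  'c': 2
  'e': 4
Scanning left to right for freq == 1:
  Position 0 ('c'): freq=2, skip
  Position 1 ('e'): freq=4, skip
  Position 2 ('e'): freq=4, skip
  Position 3 ('a'): freq=3, skip
  Position 4 ('b'): unique! => answer = 4

4


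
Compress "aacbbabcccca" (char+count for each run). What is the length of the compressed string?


Input: aacbbabcccca
Runs:
  'a' x 2 => "a2"
  'c' x 1 => "c1"
  'b' x 2 => "b2"
  'a' x 1 => "a1"
  'b' x 1 => "b1"
  'c' x 4 => "c4"
  'a' x 1 => "a1"
Compressed: "a2c1b2a1b1c4a1"
Compressed length: 14

14


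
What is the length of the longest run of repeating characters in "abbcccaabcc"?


Input: "abbcccaabcc"
Scanning for longest run:
  Position 1 ('b'): new char, reset run to 1
  Position 2 ('b'): continues run of 'b', length=2
  Position 3 ('c'): new char, reset run to 1
  Position 4 ('c'): continues run of 'c', length=2
  Position 5 ('c'): continues run of 'c', length=3
  Position 6 ('a'): new char, reset run to 1
  Position 7 ('a'): continues run of 'a', length=2
  Position 8 ('b'): new char, reset run to 1
  Position 9 ('c'): new char, reset run to 1
  Position 10 ('c'): continues run of 'c', length=2
Longest run: 'c' with length 3

3


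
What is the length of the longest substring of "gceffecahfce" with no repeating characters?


Input: "gceffecahfce"
Sliding window (track last position of each char):
  Position 0 ('g'): window [0,0] length 1 -- new best
  Position 1 ('c'): window [0,1] length 2 -- new best
  Position 2 ('e'): window [0,2] length 3 -- new best
  Position 3 ('f'): window [0,3] length 4 -- new best
  Position 4 ('f'): repeat (last at 3), move window start to 4
  Position 4 ('f'): window [4,4] length 1
  Position 5 ('e'): window [4,5] length 2
  Position 6 ('c'): window [4,6] length 3
  Position 7 ('a'): window [4,7] length 4
  Position 8 ('h'): window [4,8] length 5 -- new best
  Position 9 ('f'): repeat (last at 4), move window start to 5
  Position 9 ('f'): window [5,9] length 5
  Position 10 ('c'): repeat (last at 6), move window start to 7
  Position 10 ('c'): window [7,10] length 4
  Position 11 ('e'): window [7,11] length 5
Longest substring with no repeats: "fecah" with length 5

5


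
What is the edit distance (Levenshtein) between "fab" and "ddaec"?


Computing edit distance: "fab" -> "ddaec"
DP table:
           d    d    a    e    c
      0    1    2    3    4    5
  f   1    1    2    3    4    5
  a   2    2    2    2    3    4
  b   3    3    3    3    3    4
Edit distance = dp[3][5] = 4

4


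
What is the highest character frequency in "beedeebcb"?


Input: beedeebcb
Character counts:
  'b': 3
  'c': 1
  'd': 1
  'e': 4
Maximum frequency: 4

4


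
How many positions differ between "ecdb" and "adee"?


Comparing "ecdb" and "adee" position by position:
  Position 0: 'e' vs 'a' => DIFFER
  Position 1: 'c' vs 'd' => DIFFER
  Position 2: 'd' vs 'e' => DIFFER
  Position 3: 'b' vs 'e' => DIFFER
Positions that differ: 4

4


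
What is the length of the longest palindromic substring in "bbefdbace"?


Input: "bbefdbace"
Checking substrings for palindromes:
  [0:2] "bb" (len 2) => palindrome
Longest palindromic substring: "bb" with length 2

2


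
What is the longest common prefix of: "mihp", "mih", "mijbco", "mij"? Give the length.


Words: mihp, mih, mijbco, mij
  Position 0: all 'm' => match
  Position 1: all 'i' => match
  Position 2: ('h', 'h', 'j', 'j') => mismatch, stop
LCP = "mi" (length 2)

2


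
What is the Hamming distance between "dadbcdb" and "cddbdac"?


Comparing "dadbcdb" and "cddbdac" position by position:
  Position 0: 'd' vs 'c' => differ
  Position 1: 'a' vs 'd' => differ
  Position 2: 'd' vs 'd' => same
  Position 3: 'b' vs 'b' => same
  Position 4: 'c' vs 'd' => differ
  Position 5: 'd' vs 'a' => differ
  Position 6: 'b' vs 'c' => differ
Total differences (Hamming distance): 5

5


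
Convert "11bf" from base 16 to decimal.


Input: "11bf" in base 16
Positional expansion:
  Digit '1' (value 1) x 16^3 = 4096
  Digit '1' (value 1) x 16^2 = 256
  Digit 'b' (value 11) x 16^1 = 176
  Digit 'f' (value 15) x 16^0 = 15
Sum = 4543

4543


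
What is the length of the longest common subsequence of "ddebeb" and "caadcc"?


LCS of "ddebeb" and "caadcc"
DP table:
           c    a    a    d    c    c
      0    0    0    0    0    0    0
  d   0    0    0    0    1    1    1
  d   0    0    0    0    1    1    1
  e   0    0    0    0    1    1    1
  b   0    0    0    0    1    1    1
  e   0    0    0    0    1    1    1
  b   0    0    0    0    1    1    1
LCS length = dp[6][6] = 1

1


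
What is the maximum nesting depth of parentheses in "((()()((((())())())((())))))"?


Input: "((()()((((())())())((())))))"
Tracking depth:
  Position 0 '(': depth becomes 1
  Position 1 '(': depth becomes 2
  Position 2 '(': depth becomes 3
  Position 3 ')': depth becomes 2
  Position 4 '(': depth becomes 3
  Position 5 ')': depth becomes 2
  Position 6 '(': depth becomes 3
  Position 7 '(': depth becomes 4
  Position 8 '(': depth becomes 5
  Position 9 '(': depth becomes 6
  Position 10 '(': depth becomes 7
  Position 11 ')': depth becomes 6
  Position 12 ')': depth becomes 5
  Position 13 '(': depth becomes 6
  Position 14 ')': depth becomes 5
  Position 15 ')': depth becomes 4
  Position 16 '(': depth becomes 5
  Position 17 ')': depth becomes 4
  Position 18 ')': depth becomes 3
  Position 19 '(': depth becomes 4
  Position 20 '(': depth becomes 5
  Position 21 '(': depth becomes 6
  Position 22 ')': depth becomes 5
  Position 23 ')': depth becomes 4
  Position 24 ')': depth becomes 3
  Position 25 ')': depth becomes 2
  Position 26 ')': depth becomes 1
  Position 27 ')': depth becomes 0
Maximum depth reached: 7

7
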